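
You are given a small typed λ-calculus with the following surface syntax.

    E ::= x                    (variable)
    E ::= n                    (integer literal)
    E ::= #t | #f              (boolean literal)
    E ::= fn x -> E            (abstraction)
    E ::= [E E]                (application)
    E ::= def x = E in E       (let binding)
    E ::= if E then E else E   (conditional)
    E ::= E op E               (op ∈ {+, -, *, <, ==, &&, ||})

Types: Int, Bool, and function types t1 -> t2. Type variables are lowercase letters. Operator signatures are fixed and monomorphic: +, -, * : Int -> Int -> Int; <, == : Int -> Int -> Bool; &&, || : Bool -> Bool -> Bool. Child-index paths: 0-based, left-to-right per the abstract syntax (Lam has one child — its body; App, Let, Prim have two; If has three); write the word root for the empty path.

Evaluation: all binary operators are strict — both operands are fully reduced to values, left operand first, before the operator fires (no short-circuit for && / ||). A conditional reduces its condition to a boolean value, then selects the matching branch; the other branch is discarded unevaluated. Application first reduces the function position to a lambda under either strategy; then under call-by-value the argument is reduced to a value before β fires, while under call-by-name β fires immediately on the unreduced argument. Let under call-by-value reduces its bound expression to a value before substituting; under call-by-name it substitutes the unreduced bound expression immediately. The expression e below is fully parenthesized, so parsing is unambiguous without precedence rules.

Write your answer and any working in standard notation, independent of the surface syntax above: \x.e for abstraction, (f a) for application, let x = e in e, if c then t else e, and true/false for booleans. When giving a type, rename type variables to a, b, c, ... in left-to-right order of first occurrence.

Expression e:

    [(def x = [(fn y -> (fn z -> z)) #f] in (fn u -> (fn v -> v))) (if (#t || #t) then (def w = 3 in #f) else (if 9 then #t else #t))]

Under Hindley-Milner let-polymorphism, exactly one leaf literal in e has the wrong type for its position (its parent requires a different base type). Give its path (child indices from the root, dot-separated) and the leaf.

Derivation:
z : b
\z._ : b -> b
\y._ : a -> b -> b
  unify a -> b -> b ~ Bool -> c
  unify a ~ Bool
  unify b -> b ~ c
_ _ : b -> b
let x : forall. b -> b
v : e
\v._ : e -> e
\u._ : d -> e -> e
  unify Bool ~ Bool
  unify Bool ~ Bool
  unify Bool ~ Bool
let w : Int
  unify Int ~ Bool
  FAIL: mismatch Int ~ Bool

Answer: 1.2.0 : 9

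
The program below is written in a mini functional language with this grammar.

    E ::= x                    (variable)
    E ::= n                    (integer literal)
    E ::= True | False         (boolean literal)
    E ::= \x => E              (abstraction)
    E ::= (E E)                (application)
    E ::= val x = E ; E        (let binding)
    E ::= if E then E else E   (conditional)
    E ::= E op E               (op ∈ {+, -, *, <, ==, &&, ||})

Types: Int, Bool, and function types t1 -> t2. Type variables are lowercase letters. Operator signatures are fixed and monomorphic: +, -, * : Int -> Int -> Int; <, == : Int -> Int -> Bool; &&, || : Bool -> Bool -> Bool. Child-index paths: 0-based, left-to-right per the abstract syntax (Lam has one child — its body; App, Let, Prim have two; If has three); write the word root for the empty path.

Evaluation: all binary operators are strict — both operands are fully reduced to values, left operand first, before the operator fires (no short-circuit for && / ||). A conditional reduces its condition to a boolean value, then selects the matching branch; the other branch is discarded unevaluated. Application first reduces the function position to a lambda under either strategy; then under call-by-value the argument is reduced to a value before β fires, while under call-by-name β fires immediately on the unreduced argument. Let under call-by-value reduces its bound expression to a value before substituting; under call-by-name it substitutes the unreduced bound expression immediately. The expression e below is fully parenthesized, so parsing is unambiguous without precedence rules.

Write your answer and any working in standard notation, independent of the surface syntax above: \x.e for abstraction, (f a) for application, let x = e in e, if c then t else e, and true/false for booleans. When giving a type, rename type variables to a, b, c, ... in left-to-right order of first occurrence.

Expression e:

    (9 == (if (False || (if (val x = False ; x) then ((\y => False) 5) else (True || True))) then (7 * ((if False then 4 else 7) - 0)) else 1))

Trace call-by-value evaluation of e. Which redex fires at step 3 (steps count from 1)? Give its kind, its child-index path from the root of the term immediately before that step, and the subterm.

Answer: delta at 1.0.1 : (true || true)

Derivation:
step 0: (9 == (if (false || (if (let x = false in x) then ((\y.false) 5) else (true || true))) then (7 * ((if false then 4 else 7) - 0)) else 1))
step 1: [let@1.0.1.0] (9 == (if (false || (if false then ((\y.false) 5) else (true || true))) then (7 * ((if false then 4 else 7) - 0)) else 1))
step 2: [if@1.0.1] (9 == (if (false || (true || true)) then (7 * ((if false then 4 else 7) - 0)) else 1))
step 3: [delta@1.0.1] (9 == (if (false || true) then (7 * ((if false then 4 else 7) - 0)) else 1))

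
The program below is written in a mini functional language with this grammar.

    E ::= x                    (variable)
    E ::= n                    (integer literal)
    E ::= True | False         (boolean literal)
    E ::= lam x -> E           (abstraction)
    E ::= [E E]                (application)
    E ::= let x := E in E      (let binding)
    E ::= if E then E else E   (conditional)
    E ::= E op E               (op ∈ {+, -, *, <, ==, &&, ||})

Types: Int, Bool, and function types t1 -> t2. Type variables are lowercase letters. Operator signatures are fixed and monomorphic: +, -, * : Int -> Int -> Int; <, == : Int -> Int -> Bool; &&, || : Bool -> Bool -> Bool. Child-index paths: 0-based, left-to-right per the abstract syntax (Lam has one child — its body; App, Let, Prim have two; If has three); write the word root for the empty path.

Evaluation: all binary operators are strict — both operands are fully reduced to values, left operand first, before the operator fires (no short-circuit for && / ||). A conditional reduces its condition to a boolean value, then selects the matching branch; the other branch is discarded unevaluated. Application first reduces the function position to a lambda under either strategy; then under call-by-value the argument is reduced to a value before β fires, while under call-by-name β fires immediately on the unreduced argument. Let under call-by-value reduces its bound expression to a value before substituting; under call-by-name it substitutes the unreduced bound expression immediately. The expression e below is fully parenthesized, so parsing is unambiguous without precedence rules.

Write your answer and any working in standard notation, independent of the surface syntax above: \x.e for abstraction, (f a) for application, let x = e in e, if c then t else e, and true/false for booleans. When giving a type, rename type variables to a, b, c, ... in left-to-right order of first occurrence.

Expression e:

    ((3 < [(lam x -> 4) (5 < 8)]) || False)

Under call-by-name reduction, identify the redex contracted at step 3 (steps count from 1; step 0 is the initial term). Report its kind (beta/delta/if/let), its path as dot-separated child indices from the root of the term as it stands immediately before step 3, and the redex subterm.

Answer: delta at root : (true || false)

Trace:
step 0: ((3 < ((\x.4) (5 < 8))) || false)
step 1: [beta@0.1] ((3 < 4) || false)
step 2: [delta@0] (true || false)
step 3: [delta@root] true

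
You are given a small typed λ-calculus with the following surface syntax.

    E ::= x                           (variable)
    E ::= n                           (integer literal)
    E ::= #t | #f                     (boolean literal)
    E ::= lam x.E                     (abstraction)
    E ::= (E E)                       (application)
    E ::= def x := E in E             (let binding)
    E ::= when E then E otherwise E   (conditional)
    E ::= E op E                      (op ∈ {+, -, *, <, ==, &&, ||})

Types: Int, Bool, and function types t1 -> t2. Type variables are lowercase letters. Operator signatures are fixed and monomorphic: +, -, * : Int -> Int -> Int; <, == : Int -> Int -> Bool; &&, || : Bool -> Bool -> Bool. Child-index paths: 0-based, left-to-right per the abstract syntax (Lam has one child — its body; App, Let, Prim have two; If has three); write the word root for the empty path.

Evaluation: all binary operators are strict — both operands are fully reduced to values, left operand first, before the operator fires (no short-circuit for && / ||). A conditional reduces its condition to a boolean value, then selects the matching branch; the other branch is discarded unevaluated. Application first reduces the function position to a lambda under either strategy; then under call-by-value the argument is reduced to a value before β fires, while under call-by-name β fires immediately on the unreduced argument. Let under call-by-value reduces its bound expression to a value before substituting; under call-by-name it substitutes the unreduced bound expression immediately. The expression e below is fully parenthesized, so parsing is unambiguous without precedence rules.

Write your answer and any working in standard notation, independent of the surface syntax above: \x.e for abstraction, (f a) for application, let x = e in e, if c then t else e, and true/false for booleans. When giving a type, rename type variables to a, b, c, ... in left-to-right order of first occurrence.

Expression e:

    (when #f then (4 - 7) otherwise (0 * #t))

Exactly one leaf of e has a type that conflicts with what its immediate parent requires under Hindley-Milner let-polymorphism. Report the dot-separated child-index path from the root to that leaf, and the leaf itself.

Answer: 2.1 : true

Derivation:
  unify Bool ~ Bool
  unify Int ~ Int
  unify Int ~ Int
  unify Int ~ Int
  unify Bool ~ Int
  FAIL: mismatch Bool ~ Int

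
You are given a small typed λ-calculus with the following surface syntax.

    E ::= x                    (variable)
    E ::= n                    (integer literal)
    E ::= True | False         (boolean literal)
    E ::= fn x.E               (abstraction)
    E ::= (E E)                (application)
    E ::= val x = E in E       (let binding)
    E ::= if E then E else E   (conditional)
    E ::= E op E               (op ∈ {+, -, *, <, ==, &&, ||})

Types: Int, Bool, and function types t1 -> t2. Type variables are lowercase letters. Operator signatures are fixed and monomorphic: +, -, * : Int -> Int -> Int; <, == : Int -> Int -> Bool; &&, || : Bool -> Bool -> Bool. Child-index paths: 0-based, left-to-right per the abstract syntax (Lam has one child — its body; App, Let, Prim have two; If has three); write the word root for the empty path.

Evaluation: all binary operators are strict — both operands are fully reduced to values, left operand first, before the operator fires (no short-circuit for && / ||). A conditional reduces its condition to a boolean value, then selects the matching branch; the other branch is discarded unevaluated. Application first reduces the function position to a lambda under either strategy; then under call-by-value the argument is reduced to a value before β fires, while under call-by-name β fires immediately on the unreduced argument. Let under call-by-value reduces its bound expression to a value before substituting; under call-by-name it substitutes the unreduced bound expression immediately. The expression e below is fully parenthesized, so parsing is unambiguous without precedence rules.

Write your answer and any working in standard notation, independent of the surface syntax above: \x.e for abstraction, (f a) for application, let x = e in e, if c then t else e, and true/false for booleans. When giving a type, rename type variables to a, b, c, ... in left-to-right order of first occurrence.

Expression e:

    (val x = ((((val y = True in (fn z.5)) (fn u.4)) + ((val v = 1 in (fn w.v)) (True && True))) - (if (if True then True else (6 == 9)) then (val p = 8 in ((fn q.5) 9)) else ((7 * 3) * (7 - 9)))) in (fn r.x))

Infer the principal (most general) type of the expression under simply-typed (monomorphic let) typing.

Answer: a -> Int

Working:
let y : Bool
\z._ : a -> Int
\u._ : b -> Int
  unify a -> Int ~ (b -> Int) -> c
  unify a ~ b -> Int
  unify Int ~ c
_ _ : Int
  unify Int ~ Int
let v : Int
v : Int
\w._ : d -> Int
  unify Bool ~ Bool
  unify Bool ~ Bool
  unify d -> Int ~ Bool -> e
  unify d ~ Bool
  unify Int ~ e
_ _ : Int
  unify Int ~ Int
  unify Int ~ Int
  unify Bool ~ Bool
  unify Int ~ Int
  unify Int ~ Int
  unify Bool ~ Bool
  unify Bool ~ Bool
let p : Int
\q._ : f -> Int
  unify f -> Int ~ Int -> g
  unify f ~ Int
  unify Int ~ g
_ _ : Int
  unify Int ~ Int
  unify Int ~ Int
  unify Int ~ Int
  unify Int ~ Int
  unify Int ~ Int
  unify Int ~ Int
  unify Int ~ Int
  unify Int ~ Int
let x : Int
x : Int
\r._ : h -> Int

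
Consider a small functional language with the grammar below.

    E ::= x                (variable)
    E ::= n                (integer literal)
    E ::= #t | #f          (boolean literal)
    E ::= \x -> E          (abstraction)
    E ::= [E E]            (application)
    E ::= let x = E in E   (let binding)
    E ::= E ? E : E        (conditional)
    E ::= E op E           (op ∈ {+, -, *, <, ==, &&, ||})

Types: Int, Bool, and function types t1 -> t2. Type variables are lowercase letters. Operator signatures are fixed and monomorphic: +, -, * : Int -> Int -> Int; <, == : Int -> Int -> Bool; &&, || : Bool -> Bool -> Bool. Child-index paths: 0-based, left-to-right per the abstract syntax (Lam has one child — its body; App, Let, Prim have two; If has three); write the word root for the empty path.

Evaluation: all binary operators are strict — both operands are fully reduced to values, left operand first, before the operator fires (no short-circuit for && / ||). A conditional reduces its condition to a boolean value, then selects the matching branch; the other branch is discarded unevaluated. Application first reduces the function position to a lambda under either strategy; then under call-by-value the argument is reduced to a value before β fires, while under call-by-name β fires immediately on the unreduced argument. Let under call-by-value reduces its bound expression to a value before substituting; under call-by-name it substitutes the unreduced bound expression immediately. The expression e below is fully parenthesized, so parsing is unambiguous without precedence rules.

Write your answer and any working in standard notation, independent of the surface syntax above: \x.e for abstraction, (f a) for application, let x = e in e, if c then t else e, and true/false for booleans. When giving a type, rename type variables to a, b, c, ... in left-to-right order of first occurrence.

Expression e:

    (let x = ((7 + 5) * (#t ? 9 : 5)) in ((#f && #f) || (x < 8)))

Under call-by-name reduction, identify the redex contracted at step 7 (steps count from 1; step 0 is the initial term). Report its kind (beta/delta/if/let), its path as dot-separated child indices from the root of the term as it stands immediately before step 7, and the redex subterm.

Answer: delta at root : (false || false)

Working:
step 0: (let x = ((7 + 5) * (if true then 9 else 5)) in ((false && false) || (x < 8)))
step 1: [let@root] ((false && false) || (((7 + 5) * (if true then 9 else 5)) < 8))
step 2: [delta@0] (false || (((7 + 5) * (if true then 9 else 5)) < 8))
step 3: [delta@1.0.0] (false || ((12 * (if true then 9 else 5)) < 8))
step 4: [if@1.0.1] (false || ((12 * 9) < 8))
step 5: [delta@1.0] (false || (108 < 8))
step 6: [delta@1] (false || false)
step 7: [delta@root] false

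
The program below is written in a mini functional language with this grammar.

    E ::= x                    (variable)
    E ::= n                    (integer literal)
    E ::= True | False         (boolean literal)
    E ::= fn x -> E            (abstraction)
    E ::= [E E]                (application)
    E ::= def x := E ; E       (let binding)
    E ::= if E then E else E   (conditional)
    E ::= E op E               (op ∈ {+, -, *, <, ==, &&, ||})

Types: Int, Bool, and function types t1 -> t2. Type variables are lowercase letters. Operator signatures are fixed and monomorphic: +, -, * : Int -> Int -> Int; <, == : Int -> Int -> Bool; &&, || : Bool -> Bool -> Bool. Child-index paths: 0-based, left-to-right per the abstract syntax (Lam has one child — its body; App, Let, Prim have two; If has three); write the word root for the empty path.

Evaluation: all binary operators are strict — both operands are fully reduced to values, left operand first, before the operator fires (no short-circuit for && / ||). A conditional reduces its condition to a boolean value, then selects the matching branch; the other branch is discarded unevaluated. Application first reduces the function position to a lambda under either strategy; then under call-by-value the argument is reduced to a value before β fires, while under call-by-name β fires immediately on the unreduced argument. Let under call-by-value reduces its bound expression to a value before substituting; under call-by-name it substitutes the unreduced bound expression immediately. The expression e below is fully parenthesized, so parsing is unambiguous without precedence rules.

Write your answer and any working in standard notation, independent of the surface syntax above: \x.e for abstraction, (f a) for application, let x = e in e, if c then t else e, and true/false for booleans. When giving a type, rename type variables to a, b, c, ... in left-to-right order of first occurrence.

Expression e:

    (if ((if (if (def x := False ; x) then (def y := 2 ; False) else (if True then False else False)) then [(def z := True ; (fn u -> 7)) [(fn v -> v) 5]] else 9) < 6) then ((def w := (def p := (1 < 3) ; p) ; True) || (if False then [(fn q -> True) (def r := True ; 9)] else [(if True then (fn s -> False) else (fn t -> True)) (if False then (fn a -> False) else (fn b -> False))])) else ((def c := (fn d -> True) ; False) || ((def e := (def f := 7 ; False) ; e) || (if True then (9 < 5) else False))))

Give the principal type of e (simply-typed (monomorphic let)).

Answer: Bool

Derivation:
let x : Bool
x : Bool
  unify Bool ~ Bool
let y : Int
  unify Bool ~ Bool
  unify Bool ~ Bool
  unify Bool ~ Bool
  unify Bool ~ Bool
let z : Bool
\u._ : a -> Int
v : b
\v._ : b -> b
  unify b -> b ~ Int -> c
  unify b ~ Int
  unify Int ~ c
_ _ : Int
  unify a -> Int ~ Int -> d
  unify a ~ Int
  unify Int ~ d
_ _ : Int
  unify Int ~ Int
  unify Int ~ Int
  unify Int ~ Int
  unify Bool ~ Bool
  unify Int ~ Int
  unify Int ~ Int
let p : Bool
p : Bool
let w : Bool
  unify Bool ~ Bool
  unify Bool ~ Bool
\q._ : e -> Bool
let r : Bool
  unify e -> Bool ~ Int -> f
  unify e ~ Int
  unify Bool ~ f
_ _ : Bool
  unify Bool ~ Bool
\s._ : g -> Bool
\t._ : h -> Bool
  unify g -> Bool ~ h -> Bool
  unify g ~ h
  unify Bool ~ Bool
  unify Bool ~ Bool
\a._ : i -> Bool
\b._ : j -> Bool
  unify i -> Bool ~ j -> Bool
  unify i ~ j
  unify Bool ~ Bool
  unify h -> Bool ~ (j -> Bool) -> k
  unify h ~ j -> Bool
  unify Bool ~ k
_ _ : Bool
  unify Bool ~ Bool
  unify Bool ~ Bool
\d._ : l -> Bool
let c : l -> Bool
  unify Bool ~ Bool
let f : Int
let e : Bool
e : Bool
  unify Bool ~ Bool
  unify Bool ~ Bool
  unify Int ~ Int
  unify Int ~ Int
  unify Bool ~ Bool
  unify Bool ~ Bool
  unify Bool ~ Bool
  unify Bool ~ Bool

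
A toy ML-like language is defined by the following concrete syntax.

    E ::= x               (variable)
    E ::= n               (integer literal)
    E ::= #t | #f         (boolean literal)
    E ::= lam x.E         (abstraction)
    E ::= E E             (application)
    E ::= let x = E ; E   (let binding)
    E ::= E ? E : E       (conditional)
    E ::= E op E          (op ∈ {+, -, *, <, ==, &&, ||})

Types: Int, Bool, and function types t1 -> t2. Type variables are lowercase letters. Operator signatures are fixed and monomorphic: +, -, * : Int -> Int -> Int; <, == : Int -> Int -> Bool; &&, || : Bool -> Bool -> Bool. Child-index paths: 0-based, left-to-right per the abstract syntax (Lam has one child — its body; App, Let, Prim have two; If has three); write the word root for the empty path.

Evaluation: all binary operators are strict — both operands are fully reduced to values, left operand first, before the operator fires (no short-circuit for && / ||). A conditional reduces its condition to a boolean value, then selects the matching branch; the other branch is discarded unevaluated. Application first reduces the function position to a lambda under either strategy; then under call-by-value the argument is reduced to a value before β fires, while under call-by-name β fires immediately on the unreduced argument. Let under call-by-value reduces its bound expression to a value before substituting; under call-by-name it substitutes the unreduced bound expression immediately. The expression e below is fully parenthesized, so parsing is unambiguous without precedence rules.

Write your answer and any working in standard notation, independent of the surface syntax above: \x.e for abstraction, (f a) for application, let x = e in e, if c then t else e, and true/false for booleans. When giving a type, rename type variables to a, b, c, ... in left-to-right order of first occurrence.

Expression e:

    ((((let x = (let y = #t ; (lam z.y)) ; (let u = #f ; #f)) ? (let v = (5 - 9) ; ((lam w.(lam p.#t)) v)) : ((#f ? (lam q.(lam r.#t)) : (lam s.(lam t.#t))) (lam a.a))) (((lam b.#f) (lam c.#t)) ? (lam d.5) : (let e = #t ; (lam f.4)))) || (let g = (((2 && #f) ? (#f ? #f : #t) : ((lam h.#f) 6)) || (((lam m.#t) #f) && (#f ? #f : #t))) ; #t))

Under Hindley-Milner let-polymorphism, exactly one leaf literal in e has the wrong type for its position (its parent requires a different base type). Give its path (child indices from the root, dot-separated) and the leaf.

Answer: 1.0.0.0.0 : 2

Working:
let y : Bool
y : Bool
\z._ : a -> Bool
let x : forall. a -> Bool
let u : Bool
  unify Bool ~ Bool
  unify Int ~ Int
  unify Int ~ Int
let v : Int
\p._ : c -> Bool
\w._ : b -> c -> Bool
v : Int
  unify b -> c -> Bool ~ Int -> d
  unify b ~ Int
  unify c -> Bool ~ d
_ _ : c -> Bool
  unify Bool ~ Bool
\r._ : f -> Bool
\q._ : e -> f -> Bool
\t._ : h -> Bool
\s._ : g -> h -> Bool
  unify e -> f -> Bool ~ g -> h -> Bool
  unify e ~ g
  unify f -> Bool ~ h -> Bool
  unify f ~ h
  unify Bool ~ Bool
a : i
\a._ : i -> i
  unify g -> h -> Bool ~ (i -> i) -> j
  unify g ~ i -> i
  unify h -> Bool ~ j
_ _ : h -> Bool
  unify c -> Bool ~ h -> Bool
  unify c ~ h
  unify Bool ~ Bool
\b._ : k -> Bool
\c._ : l -> Bool
  unify k -> Bool ~ (l -> Bool) -> m
  unify k ~ l -> Bool
  unify Bool ~ m
_ _ : Bool
  unify Bool ~ Bool
\d._ : n -> Int
let e : Bool
\f._ : o -> Int
  unify n -> Int ~ o -> Int
  unify n ~ o
  unify Int ~ Int
  unify h -> Bool ~ (o -> Int) -> p
  unify h ~ o -> Int
  unify Bool ~ p
_ _ : Bool
  unify Bool ~ Bool
  unify Int ~ Bool
  FAIL: mismatch Int ~ Bool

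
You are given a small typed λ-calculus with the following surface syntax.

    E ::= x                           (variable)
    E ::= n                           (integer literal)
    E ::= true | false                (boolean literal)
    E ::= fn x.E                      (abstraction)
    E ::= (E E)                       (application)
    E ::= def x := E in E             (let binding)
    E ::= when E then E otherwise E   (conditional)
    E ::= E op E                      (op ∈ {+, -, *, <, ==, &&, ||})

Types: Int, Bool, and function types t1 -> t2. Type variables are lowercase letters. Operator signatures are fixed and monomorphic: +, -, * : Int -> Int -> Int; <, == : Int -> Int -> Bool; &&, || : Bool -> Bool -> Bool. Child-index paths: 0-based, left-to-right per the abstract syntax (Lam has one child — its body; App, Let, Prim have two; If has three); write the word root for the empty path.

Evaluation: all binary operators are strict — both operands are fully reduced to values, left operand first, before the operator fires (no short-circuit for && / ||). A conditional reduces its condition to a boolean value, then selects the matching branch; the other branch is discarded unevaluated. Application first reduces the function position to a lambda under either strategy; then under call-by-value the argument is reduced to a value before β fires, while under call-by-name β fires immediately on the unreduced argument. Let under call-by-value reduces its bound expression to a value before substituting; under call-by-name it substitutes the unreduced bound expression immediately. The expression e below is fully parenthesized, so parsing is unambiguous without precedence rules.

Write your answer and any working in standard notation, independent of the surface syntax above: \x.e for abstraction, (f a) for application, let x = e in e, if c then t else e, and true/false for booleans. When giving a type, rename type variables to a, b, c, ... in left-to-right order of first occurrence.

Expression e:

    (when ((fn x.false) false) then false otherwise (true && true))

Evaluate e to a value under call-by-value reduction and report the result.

Trace:
step 0: (if ((\x.false) false) then false else (true && true))
step 1: [beta@0] (if false then false else (true && true))
step 2: [if@root] (true && true)
step 3: [delta@root] true

Answer: true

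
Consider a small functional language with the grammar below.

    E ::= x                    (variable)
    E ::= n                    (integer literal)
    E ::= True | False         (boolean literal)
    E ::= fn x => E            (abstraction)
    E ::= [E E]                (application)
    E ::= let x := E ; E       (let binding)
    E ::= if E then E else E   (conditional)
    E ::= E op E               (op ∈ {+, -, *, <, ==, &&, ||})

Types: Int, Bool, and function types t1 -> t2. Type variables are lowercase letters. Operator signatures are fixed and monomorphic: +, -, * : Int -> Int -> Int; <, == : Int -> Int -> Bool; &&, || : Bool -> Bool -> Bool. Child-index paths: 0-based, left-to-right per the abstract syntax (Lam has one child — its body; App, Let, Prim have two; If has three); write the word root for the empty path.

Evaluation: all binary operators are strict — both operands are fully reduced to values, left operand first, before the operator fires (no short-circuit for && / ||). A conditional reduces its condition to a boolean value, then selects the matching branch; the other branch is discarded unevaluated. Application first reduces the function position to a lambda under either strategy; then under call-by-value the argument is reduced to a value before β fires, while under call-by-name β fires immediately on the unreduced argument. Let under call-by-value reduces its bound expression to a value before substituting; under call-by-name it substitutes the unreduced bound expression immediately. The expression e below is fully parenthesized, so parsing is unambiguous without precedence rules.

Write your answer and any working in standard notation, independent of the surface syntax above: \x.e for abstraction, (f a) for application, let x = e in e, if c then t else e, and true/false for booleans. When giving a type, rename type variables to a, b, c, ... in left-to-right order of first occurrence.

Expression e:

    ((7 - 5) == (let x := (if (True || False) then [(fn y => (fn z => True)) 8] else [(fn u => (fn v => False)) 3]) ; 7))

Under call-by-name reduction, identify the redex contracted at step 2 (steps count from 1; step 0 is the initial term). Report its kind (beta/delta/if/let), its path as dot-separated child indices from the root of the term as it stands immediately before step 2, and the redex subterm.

Answer: let at 1 : (let x = (if (true || false) then ((\y.(\z.true)) 8) else ((\u.(\v.false)) 3)) in 7)

Derivation:
step 0: ((7 - 5) == (let x = (if (true || false) then ((\y.(\z.true)) 8) else ((\u.(\v.false)) 3)) in 7))
step 1: [delta@0] (2 == (let x = (if (true || false) then ((\y.(\z.true)) 8) else ((\u.(\v.false)) 3)) in 7))
step 2: [let@1] (2 == 7)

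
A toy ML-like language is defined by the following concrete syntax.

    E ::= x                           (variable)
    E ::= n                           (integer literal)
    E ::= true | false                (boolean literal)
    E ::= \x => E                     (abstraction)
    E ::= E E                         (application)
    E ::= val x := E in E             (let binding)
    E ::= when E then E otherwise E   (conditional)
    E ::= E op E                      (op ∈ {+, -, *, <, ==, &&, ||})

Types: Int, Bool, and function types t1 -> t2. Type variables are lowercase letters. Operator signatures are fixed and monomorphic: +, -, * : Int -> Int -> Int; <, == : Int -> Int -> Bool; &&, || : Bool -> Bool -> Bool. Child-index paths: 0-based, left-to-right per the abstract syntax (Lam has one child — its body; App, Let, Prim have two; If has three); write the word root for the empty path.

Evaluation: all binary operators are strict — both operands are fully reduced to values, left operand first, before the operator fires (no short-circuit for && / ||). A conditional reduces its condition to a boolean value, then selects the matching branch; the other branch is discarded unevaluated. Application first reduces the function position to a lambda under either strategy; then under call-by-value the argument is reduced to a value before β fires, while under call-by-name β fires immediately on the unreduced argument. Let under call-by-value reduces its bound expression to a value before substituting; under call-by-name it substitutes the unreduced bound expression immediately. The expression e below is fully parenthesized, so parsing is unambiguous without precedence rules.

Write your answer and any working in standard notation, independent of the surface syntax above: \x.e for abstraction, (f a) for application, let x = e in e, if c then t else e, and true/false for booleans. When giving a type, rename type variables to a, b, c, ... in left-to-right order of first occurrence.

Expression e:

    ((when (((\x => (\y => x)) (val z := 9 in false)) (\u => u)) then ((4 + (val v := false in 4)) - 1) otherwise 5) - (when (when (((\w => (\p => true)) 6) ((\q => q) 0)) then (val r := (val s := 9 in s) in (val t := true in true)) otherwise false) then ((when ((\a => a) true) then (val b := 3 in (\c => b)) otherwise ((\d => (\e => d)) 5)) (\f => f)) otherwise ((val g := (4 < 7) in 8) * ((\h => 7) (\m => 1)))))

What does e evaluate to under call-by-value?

Working:
step 0: ((if (((\x.(\y.x)) (let z = 9 in false)) (\u.u)) then ((4 + (let v = false in 4)) - 1) else 5) - (if (if (((\w.(\p.true)) 6) ((\q.q) 0)) then (let r = (let s = 9 in s) in (let t = true in true)) else false) then ((if ((\a.a) true) then (let b = 3 in (\c.b)) else ((\d.(\e.d)) 5)) (\f.f)) else ((let g = (4 < 7) in 8) * ((\h.7) (\m.1)))))
step 1: [let@0.0.0.1] ((if (((\x.(\y.x)) false) (\u.u)) then ((4 + (let v = false in 4)) - 1) else 5) - (if (if (((\w.(\p.true)) 6) ((\q.q) 0)) then (let r = (let s = 9 in s) in (let t = true in true)) else false) then ((if ((\a.a) true) then (let b = 3 in (\c.b)) else ((\d.(\e.d)) 5)) (\f.f)) else ((let g = (4 < 7) in 8) * ((\h.7) (\m.1)))))
step 2: [beta@0.0.0] ((if ((\y.false) (\u.u)) then ((4 + (let v = false in 4)) - 1) else 5) - (if (if (((\w.(\p.true)) 6) ((\q.q) 0)) then (let r = (let s = 9 in s) in (let t = true in true)) else false) then ((if ((\a.a) true) then (let b = 3 in (\c.b)) else ((\d.(\e.d)) 5)) (\f.f)) else ((let g = (4 < 7) in 8) * ((\h.7) (\m.1)))))
step 3: [beta@0.0] ((if false then ((4 + (let v = false in 4)) - 1) else 5) - (if (if (((\w.(\p.true)) 6) ((\q.q) 0)) then (let r = (let s = 9 in s) in (let t = true in true)) else false) then ((if ((\a.a) true) then (let b = 3 in (\c.b)) else ((\d.(\e.d)) 5)) (\f.f)) else ((let g = (4 < 7) in 8) * ((\h.7) (\m.1)))))
step 4: [if@0] (5 - (if (if (((\w.(\p.true)) 6) ((\q.q) 0)) then (let r = (let s = 9 in s) in (let t = true in true)) else false) then ((if ((\a.a) true) then (let b = 3 in (\c.b)) else ((\d.(\e.d)) 5)) (\f.f)) else ((let g = (4 < 7) in 8) * ((\h.7) (\m.1)))))
step 5: [beta@1.0.0.0] (5 - (if (if ((\p.true) ((\q.q) 0)) then (let r = (let s = 9 in s) in (let t = true in true)) else false) then ((if ((\a.a) true) then (let b = 3 in (\c.b)) else ((\d.(\e.d)) 5)) (\f.f)) else ((let g = (4 < 7) in 8) * ((\h.7) (\m.1)))))
step 6: [beta@1.0.0.1] (5 - (if (if ((\p.true) 0) then (let r = (let s = 9 in s) in (let t = true in true)) else false) then ((if ((\a.a) true) then (let b = 3 in (\c.b)) else ((\d.(\e.d)) 5)) (\f.f)) else ((let g = (4 < 7) in 8) * ((\h.7) (\m.1)))))
step 7: [beta@1.0.0] (5 - (if (if true then (let r = (let s = 9 in s) in (let t = true in true)) else false) then ((if ((\a.a) true) then (let b = 3 in (\c.b)) else ((\d.(\e.d)) 5)) (\f.f)) else ((let g = (4 < 7) in 8) * ((\h.7) (\m.1)))))
step 8: [if@1.0] (5 - (if (let r = (let s = 9 in s) in (let t = true in true)) then ((if ((\a.a) true) then (let b = 3 in (\c.b)) else ((\d.(\e.d)) 5)) (\f.f)) else ((let g = (4 < 7) in 8) * ((\h.7) (\m.1)))))
step 9: [let@1.0.0] (5 - (if (let r = 9 in (let t = true in true)) then ((if ((\a.a) true) then (let b = 3 in (\c.b)) else ((\d.(\e.d)) 5)) (\f.f)) else ((let g = (4 < 7) in 8) * ((\h.7) (\m.1)))))
step 10: [let@1.0] (5 - (if (let t = true in true) then ((if ((\a.a) true) then (let b = 3 in (\c.b)) else ((\d.(\e.d)) 5)) (\f.f)) else ((let g = (4 < 7) in 8) * ((\h.7) (\m.1)))))
step 11: [let@1.0] (5 - (if true then ((if ((\a.a) true) then (let b = 3 in (\c.b)) else ((\d.(\e.d)) 5)) (\f.f)) else ((let g = (4 < 7) in 8) * ((\h.7) (\m.1)))))
step 12: [if@1] (5 - ((if ((\a.a) true) then (let b = 3 in (\c.b)) else ((\d.(\e.d)) 5)) (\f.f)))
step 13: [beta@1.0.0] (5 - ((if true then (let b = 3 in (\c.b)) else ((\d.(\e.d)) 5)) (\f.f)))
step 14: [if@1.0] (5 - ((let b = 3 in (\c.b)) (\f.f)))
step 15: [let@1.0] (5 - ((\c.3) (\f.f)))
step 16: [beta@1] (5 - 3)
step 17: [delta@root] 2

Answer: 2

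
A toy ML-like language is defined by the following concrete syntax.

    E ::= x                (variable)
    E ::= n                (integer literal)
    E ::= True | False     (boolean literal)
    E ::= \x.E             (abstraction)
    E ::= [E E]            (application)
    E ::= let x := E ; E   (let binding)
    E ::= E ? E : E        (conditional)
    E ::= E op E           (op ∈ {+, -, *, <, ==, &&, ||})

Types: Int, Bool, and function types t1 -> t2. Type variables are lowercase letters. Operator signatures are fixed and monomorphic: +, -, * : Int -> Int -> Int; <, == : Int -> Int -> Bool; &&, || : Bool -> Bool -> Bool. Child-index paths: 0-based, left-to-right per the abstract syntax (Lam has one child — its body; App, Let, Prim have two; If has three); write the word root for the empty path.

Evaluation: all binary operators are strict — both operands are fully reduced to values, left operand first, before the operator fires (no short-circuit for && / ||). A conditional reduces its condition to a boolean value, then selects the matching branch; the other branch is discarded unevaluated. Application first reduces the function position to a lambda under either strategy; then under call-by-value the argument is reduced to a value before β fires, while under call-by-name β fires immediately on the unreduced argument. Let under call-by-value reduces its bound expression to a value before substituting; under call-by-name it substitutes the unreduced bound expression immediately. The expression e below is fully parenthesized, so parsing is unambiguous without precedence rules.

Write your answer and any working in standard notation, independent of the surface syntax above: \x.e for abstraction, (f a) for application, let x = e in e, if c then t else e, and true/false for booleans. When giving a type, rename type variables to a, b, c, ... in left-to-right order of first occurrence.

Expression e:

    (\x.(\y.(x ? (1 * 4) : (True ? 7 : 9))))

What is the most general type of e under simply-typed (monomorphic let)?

Derivation:
x : a
  unify a ~ Bool
  unify Int ~ Int
  unify Int ~ Int
  unify Bool ~ Bool
  unify Int ~ Int
  unify Int ~ Int
\y._ : b -> Int
\x._ : Bool -> b -> Int

Answer: Bool -> a -> Int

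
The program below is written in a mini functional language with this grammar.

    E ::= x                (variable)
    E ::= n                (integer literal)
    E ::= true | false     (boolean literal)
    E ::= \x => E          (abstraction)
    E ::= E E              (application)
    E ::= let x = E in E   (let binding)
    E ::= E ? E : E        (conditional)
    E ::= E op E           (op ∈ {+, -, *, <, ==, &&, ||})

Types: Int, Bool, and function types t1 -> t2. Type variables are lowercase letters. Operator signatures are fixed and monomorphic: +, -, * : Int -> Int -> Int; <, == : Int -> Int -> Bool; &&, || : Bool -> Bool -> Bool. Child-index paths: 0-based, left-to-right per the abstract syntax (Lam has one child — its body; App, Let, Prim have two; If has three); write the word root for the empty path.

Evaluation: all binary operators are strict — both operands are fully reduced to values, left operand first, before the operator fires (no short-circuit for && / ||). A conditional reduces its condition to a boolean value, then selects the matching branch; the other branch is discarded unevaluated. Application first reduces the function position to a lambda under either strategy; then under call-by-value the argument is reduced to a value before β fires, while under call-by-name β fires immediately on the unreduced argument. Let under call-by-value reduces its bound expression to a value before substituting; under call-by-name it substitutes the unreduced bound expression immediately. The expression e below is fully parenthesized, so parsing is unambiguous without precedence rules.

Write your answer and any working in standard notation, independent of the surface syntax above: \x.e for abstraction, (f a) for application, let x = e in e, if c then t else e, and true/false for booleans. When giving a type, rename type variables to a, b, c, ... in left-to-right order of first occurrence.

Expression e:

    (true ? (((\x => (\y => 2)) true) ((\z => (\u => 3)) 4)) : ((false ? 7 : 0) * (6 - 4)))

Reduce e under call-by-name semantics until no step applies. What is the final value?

Working:
step 0: (if true then (((\x.(\y.2)) true) ((\z.(\u.3)) 4)) else ((if false then 7 else 0) * (6 - 4)))
step 1: [if@root] (((\x.(\y.2)) true) ((\z.(\u.3)) 4))
step 2: [beta@0] ((\y.2) ((\z.(\u.3)) 4))
step 3: [beta@root] 2

Answer: 2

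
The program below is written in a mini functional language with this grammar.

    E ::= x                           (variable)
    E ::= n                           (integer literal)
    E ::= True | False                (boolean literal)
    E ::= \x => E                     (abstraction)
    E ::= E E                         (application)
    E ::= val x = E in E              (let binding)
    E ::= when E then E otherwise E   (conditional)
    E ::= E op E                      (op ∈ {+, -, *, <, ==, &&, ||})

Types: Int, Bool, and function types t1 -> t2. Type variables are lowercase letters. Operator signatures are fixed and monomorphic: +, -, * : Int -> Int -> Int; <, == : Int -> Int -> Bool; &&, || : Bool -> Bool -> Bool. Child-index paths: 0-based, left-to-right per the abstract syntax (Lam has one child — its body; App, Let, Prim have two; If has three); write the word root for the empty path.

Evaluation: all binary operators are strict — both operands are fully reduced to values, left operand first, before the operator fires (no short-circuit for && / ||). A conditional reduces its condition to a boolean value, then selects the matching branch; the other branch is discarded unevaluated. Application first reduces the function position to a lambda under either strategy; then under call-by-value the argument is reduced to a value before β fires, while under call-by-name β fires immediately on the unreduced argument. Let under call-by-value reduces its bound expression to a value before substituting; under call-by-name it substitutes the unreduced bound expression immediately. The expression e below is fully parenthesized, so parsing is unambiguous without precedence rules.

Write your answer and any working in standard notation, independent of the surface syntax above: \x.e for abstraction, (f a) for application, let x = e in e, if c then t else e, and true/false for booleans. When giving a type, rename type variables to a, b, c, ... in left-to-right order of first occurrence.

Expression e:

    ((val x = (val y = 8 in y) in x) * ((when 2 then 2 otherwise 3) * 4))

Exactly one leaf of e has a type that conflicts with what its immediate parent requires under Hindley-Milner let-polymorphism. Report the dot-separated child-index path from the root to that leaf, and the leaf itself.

Derivation:
let y : Int
y : Int
let x : Int
x : Int
  unify Int ~ Int
  unify Int ~ Bool
  FAIL: mismatch Int ~ Bool

Answer: 1.0.0 : 2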